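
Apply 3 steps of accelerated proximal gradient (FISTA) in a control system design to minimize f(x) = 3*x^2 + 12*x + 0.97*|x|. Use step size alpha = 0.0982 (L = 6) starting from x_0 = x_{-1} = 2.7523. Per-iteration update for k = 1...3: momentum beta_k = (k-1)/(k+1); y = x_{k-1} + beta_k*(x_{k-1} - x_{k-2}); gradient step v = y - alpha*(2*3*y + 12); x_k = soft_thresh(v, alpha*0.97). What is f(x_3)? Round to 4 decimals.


FISTA on f(x) = 3*x^2 + 12*x + 0.97*|x|
L = 6, alpha = 0.0982
Iteration 1: beta = 0.0, y = 2.7523 + 0.0*(2.7523 - 2.7523) = 2.7523
  grad(y) = 28.5138, v = y - alpha*grad = -0.0478
  prox(v) = soft_thresh(-0.0478, 0.0953) = 0.0
Iteration 2: beta = 0.3333, y = 0.0 + 0.3333*(0.0 - 2.7523) = -0.9174
  grad(y) = 6.4954, v = y - alpha*grad = -1.5553
  prox(v) = soft_thresh(-1.5553, 0.0953) = -1.46
Iteration 3: beta = 0.5, y = -1.46 + 0.5*(-1.46 - 0.0) = -2.19
  grad(y) = -1.1402, v = y - alpha*grad = -2.0781
  prox(v) = soft_thresh(-2.0781, 0.0953) = -1.9828
f(x_3) = 3*(-1.9828)^2 + 12*(-1.9828) + 0.97*|-1.9828| = -10.0758


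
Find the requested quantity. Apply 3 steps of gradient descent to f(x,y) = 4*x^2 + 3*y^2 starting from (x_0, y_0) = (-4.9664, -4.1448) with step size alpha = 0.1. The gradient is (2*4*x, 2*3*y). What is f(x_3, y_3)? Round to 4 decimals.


Gradient descent on f(x,y) = 4*x^2 + 3*y^2.
Starting point: (-4.9664, -4.1448), alpha = 0.1
Step 1: grad_x = 2*4*-4.9664 = -39.7312, grad_y = 2*3*-4.1448 = -24.8688
  x_1 = -4.9664 - 0.1*-39.7312 = -0.9933
  y_1 = -4.1448 - 0.1*-24.8688 = -1.6579
Step 2: grad_x = 2*4*-0.9933 = -7.9462, grad_y = 2*3*-1.6579 = -9.9475
  x_2 = -0.9933 - 0.1*-7.9462 = -0.1987
  y_2 = -1.6579 - 0.1*-9.9475 = -0.6632
Step 3: grad_x = 2*4*-0.1987 = -1.5892, grad_y = 2*3*-0.6632 = -3.979
  x_3 = -0.1987 - 0.1*-1.5892 = -0.0397
  y_3 = -0.6632 - 0.1*-3.979 = -0.2653
f(-0.0397, -0.2653) = 4*(-0.0397)^2 + 3*(-0.2653)^2 = 0.2174


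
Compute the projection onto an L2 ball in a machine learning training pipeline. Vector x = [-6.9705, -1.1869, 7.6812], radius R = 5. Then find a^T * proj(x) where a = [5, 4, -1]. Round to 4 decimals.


Step 1: Compute ||x|| (intermediates to 6 decimals).
||x|| = sqrt((-6.9705)^2 + (-1.1869)^2 + 7.6812^2) = 10.440184
Step 2: Project.
Since ||x|| > R, scale = R/||x|| = 5/10.440184 = 0.478919, proj(x) = scale * x
proj(x) = [-3.338305, -0.568429, 3.678673]
Step 3: Dot product.
a^T * proj(x) = 5*(-3.338305) + 4*(-0.568429) - 1*3.678673 = -22.6439


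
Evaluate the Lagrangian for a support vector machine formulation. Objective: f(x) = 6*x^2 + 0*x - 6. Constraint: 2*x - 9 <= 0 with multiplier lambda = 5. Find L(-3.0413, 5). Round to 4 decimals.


Step 1: Evaluate f(x).
f(-3.0413) = 6*(-3.0413)^2 + 0*(-3.0413) - 6 = 49.497
Step 2: Evaluate g(x).
g(-3.0413) = 2*-3.0413 - 9 = -15.0826
Step 3: Compute Lagrangian.
L = 49.497 + 5*-15.0826 = -25.916


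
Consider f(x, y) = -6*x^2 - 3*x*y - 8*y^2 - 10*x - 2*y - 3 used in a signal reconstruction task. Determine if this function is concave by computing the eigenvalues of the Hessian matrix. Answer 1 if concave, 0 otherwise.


The Hessian of f(x,y) = -6*x^2 - 3*x*y - 8*y^2 - 10*x - 2*y - 3 is:
H = [[-12, -3], [-3, -16]]
Trace = -12 - 16 = -28
Determinant = -12*-16 - (-3)^2 = 183
Discriminant = (-28)^2 - 4*183 = 52.0
Eigenvalues: lambda_1 = -17.6056, lambda_2 = -10.3944
The function is concave.

1


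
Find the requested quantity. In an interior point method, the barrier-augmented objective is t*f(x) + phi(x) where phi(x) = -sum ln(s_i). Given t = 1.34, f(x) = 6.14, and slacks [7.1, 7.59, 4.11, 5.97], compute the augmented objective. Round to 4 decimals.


Step 1: Compute log-barrier.
ln values: [1.9601, 2.0268, 1.4134, 1.7867]
phi = -(1.9601 + 2.0268 + 1.4134 + 1.7867) = -7.1871
Step 2: Compute augmented objective.
t*f(x) = 1.34*6.14 = 8.2276
Total = 8.2276 - 7.1871 = 1.0405


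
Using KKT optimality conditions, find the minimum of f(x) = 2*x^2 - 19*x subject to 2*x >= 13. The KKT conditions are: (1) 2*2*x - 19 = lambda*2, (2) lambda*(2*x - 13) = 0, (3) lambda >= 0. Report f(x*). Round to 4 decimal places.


Step 1: Try lambda = 0 (constraint inactive).
x_unc = 19/(2*2) = 4.75
Check: 2*4.75 = 9.5 < 13 -- violated!
Step 2: Constraint must be active: 2*x = 13
x* = 13/2 = 6.5
lambda = (2*2*6.5 - 19)/2 = 3.5
Step 3: Compute optimal value.
f(x*) = 2*6.5^2 - 19*6.5 = -39.0


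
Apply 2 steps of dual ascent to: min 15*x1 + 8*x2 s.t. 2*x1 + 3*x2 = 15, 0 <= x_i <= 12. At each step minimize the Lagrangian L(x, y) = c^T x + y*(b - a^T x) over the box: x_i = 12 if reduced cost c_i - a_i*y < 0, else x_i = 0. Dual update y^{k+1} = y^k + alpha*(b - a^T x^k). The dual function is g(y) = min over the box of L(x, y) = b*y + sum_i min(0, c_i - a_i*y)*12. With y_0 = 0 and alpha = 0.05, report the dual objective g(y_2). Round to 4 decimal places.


Dual ascent for LP: min 15*x1 + 8*x2, 2*x1 + 3*x2 = 15, 0 <= x_i <= 12
Step 1: y^k = 0.0, reduced costs: (15.0, 8.0)
  x^k = (0.0, 0.0), subgradient = b - a^T x = 15.0
  y^{k+1} = 0.0 + 0.05*15.0 = 0.75
Step 2: y^k = 0.75, reduced costs: (13.5, 5.75)
  x^k = (0.0, 0.0), subgradient = b - a^T x = 15.0
  y^{k+1} = 0.75 + 0.05*15.0 = 1.5
Dual objective at y_2 = 1.5: reduced costs (12.0, 3.5), box minimizer x = (0.0, 0.0)
g(y_2) = b*y + (c1 - a1*y)*x1 + (c2 - a2*y)*x2 = 15*1.5 + 12.0*0.0 + 3.5*0.0 = 22.5 + 0.0 + 0.0 = 22.5


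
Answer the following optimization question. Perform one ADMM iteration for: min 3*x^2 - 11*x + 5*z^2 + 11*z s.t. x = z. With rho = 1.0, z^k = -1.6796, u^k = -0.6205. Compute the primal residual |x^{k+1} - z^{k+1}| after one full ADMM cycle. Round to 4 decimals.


ADMM iteration with rho = 1.0, z^k = -1.6796, u^k = -0.6205
Step 1: x-update.
Minimize 3*x^2 - 11*x + (1.0/2)*(x + 1.6796 - 0.6205)^2
FOC: (2*3 + 1.0)*x = 11 + 1.0*(-1.6796 + 0.6205)
x^{k+1} = 1.4201
Step 2: z-update.
Minimize 5*z^2 + 11*z + (1.0/2)*(1.4201 - z - 0.6205)^2
FOC: (2*5 + 1.0)*z = -11 + 1.0*(1.4201 - 0.6205)
z^{k+1} = -0.9273
Step 3: u-update.
u^{k+1} = -0.6205 + 1.4201 + 0.9273 = 1.7269
Step 4: Primal residual = |1.4201 + 0.9273| = 2.3474


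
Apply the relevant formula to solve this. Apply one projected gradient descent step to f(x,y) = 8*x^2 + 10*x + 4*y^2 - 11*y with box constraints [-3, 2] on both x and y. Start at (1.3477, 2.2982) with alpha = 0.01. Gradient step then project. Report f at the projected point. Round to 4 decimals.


Step 1: Compute gradient at (1.3477, 2.2982).
grad_x = 2*8*1.3477 + 10 = 31.5632
grad_y = 2*4*2.2982 - 11 = 7.3856
Step 2: Gradient step.
x_raw = 1.3477 - 0.01*31.5632 = 1.0321
y_raw = 2.2982 - 0.01*7.3856 = 2.2243
Step 3: Project onto [-3, 2].
x_proj = clip(1.0321) = 1.0321
y_proj = clip(2.2243) = 2.0
Step 4: Evaluate f.
f(1.0321, 2.0) = 12.842


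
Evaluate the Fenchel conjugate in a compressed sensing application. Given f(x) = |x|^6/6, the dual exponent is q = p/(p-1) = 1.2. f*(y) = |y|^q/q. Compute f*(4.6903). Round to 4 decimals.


The conjugate exponent q satisfies 1/p + 1/q = 1.
p = 6, so q = 6/(6 - 1) = 1.2
|y|^q = 4.6903^1.2 = 6.3891
f*(4.6903) = 6.3891 / 1.2 = 5.3243


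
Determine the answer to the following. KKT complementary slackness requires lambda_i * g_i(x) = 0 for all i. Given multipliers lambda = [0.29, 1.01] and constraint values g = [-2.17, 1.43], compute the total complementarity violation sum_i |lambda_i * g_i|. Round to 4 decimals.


KKT complementary slackness check:
lambda_1 * g_1 = 0.29 * -2.17 = -0.6293
lambda_2 * g_2 = 1.01 * 1.43 = 1.4443
Total violation = 0.6293 + 1.4443 = 2.0736


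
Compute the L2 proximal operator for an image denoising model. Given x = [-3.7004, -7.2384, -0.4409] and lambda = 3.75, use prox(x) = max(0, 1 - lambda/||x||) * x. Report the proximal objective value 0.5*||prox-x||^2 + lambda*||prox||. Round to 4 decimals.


Step 1: Compute ||x||.
||x|| = 8.1414
Step 2: Compute scaling factor.
scale = max(0, 1 - 3.75/8.1414) = 0.5394
Step 3: prox(x) = [-1.996, -3.9043, -0.2378]
||prox(x)|| = 4.3914
Step 4: Proximal objective.
0.5*||prox-x||^2 = 7.0313
lambda*||prox|| = 16.4678
Total = 23.4989


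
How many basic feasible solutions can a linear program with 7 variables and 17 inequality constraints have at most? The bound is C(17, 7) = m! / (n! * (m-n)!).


Each vertex corresponds to some choice of n active constraints out of m, so the number of vertices is at most C(m, n) = m! / (n!(m-n)!).
m = 17, n = 7
Numerator: 17 * 16 * 15 * 14 * 13 * 12 * 11
Denominator: 7! = 5040
C(17, 7) = 19448


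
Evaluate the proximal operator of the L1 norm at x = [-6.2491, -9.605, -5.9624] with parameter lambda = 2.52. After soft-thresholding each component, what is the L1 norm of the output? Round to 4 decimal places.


Soft-thresholding with lambda = 2.52:
prox(-6.2491) = sign(-6.2491)*max(|-6.2491| - 2.52, 0) = -3.7291
prox(-9.605) = sign(-9.605)*max(|-9.605| - 2.52, 0) = -7.085
prox(-5.9624) = sign(-5.9624)*max(|-5.9624| - 2.52, 0) = -3.4424
prox(x) = [-3.7291, -7.085, -3.4424]
||prox(x)||_1 = 3.7291 + 7.085 + 3.4424 = 14.2565


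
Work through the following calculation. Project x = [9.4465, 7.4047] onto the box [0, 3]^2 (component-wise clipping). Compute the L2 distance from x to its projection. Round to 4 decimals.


Project each component onto [0, 3].
clip(9.4465) = 3.0, clip(7.4047) = 3.0
Projection = [3.0, 3.0]
Squared diffs: [41.5574, 19.4014]
Distance = sqrt(60.9588) = 7.8076


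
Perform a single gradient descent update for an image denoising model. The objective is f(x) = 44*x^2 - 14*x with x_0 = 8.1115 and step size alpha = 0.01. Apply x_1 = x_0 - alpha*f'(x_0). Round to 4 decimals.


We compute the gradient at x_0 and apply the update.
f'(x) = 88*x - 14
f'(8.1115) = 88*8.1115 - 14 = 699.812
x_1 = 8.1115 - 0.01*699.812 = 1.1134


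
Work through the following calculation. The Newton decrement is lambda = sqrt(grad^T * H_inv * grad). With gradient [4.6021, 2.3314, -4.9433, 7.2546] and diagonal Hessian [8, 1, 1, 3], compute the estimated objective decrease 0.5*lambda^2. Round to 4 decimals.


Step 1: H is diagonal, so H^(-1) * g = [0.5753, 2.3314, -4.9433, 2.4182].
Step 2: g^T H^(-1) g = sum_i g_i^2 / H_ii
  = (4.6021)^2/8 + (2.3314)^2/1 + (-4.9433)^2/1 + (7.2546)^2/3
  = 2.6474 + 5.4354 + 24.4362 + 17.5431 = 50.0621
Step 3: Objective decrease = 0.5 * g^T H^(-1) g = 25.0311


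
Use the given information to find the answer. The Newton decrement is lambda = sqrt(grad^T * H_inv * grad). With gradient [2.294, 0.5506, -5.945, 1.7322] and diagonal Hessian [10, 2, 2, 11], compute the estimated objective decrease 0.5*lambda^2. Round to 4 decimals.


Step 1: H is diagonal, so H^(-1) * g = [0.2294, 0.2753, -2.9725, 0.1575].
Step 2: g^T H^(-1) g = sum_i g_i^2 / H_ii
  = (2.294)^2/10 + (0.5506)^2/2 + (-5.945)^2/2 + (1.7322)^2/11
  = 0.5262 + 0.1516 + 17.6715 + 0.2728 = 18.6221
Step 3: Objective decrease = 0.5 * g^T H^(-1) g = 9.3111


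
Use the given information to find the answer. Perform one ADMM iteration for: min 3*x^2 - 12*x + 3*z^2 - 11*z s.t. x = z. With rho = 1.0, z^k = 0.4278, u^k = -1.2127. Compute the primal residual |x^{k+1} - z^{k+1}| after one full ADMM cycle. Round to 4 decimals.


ADMM iteration with rho = 1.0, z^k = 0.4278, u^k = -1.2127
Step 1: x-update.
Minimize 3*x^2 - 12*x + (1.0/2)*(x - 0.4278 - 1.2127)^2
FOC: (2*3 + 1.0)*x = 12 + 1.0*(0.4278 + 1.2127)
x^{k+1} = 1.9486
Step 2: z-update.
Minimize 3*z^2 - 11*z + (1.0/2)*(1.9486 - z - 1.2127)^2
FOC: (2*3 + 1.0)*z = 11 + 1.0*(1.9486 - 1.2127)
z^{k+1} = 1.6766
Step 3: u-update.
u^{k+1} = -1.2127 + 1.9486 - 1.6766 = -0.9406
Step 4: Primal residual = |1.9486 - 1.6766| = 0.2721


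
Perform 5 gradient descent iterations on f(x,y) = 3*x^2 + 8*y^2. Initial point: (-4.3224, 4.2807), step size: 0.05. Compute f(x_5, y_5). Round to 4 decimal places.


Gradient descent on f(x,y) = 3*x^2 + 8*y^2.
Starting point: (-4.3224, 4.2807), alpha = 0.05
Step 1: grad_x = 2*3*-4.3224 = -25.9344, grad_y = 2*8*4.2807 = 68.4912
  x_1 = -4.3224 - 0.05*-25.9344 = -3.0257
  y_1 = 4.2807 - 0.05*68.4912 = 0.8561
Step 2: grad_x = 2*3*-3.0257 = -18.1541, grad_y = 2*8*0.8561 = 13.6982
  x_2 = -3.0257 - 0.05*-18.1541 = -2.118
  y_2 = 0.8561 - 0.05*13.6982 = 0.1712
Step 3: grad_x = 2*3*-2.118 = -12.7079, grad_y = 2*8*0.1712 = 2.7396
  x_3 = -2.118 - 0.05*-12.7079 = -1.4826
  y_3 = 0.1712 - 0.05*2.7396 = 0.0342
Step 4: grad_x = 2*3*-1.4826 = -8.8955, grad_y = 2*8*0.0342 = 0.5479
  x_4 = -1.4826 - 0.05*-8.8955 = -1.0378
  y_4 = 0.0342 - 0.05*0.5479 = 0.0068
Step 5: grad_x = 2*3*-1.0378 = -6.2268, grad_y = 2*8*0.0068 = 0.1096
  x_5 = -1.0378 - 0.05*-6.2268 = -0.7265
  y_5 = 0.0068 - 0.05*0.1096 = 0.0014
f(-0.7265, 0.0014) = 3*(-0.7265)^2 + 8*0.0014^2 = 1.5833


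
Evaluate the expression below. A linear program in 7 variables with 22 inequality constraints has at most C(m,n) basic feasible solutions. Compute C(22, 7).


Each vertex corresponds to some choice of n active constraints out of m, so the number of vertices is at most C(m, n) = m! / (n!(m-n)!).
m = 22, n = 7
Numerator: 22 * 21 * 20 * 19 * 18 * 17 * 16
Denominator: 7! = 5040
C(22, 7) = 170544


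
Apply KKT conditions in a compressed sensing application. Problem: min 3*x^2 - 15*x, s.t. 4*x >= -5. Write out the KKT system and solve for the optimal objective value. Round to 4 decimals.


Step 1: Try lambda = 0 (constraint inactive).
Stationarity: 2*3*x - 15 = 0
x* = 15/(2*3) = 2.5
Check constraint: 4*2.5 = 10.0 >= -5 -- satisfied.
Step 2: Compute optimal value.
f(x*) = 3*2.5^2 - 15*2.5 = -18.75


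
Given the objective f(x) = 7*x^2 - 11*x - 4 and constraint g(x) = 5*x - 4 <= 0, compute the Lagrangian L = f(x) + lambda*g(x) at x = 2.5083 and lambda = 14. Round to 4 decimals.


Step 1: Evaluate f(x).
f(2.5083) = 7*2.5083^2 - 11*2.5083 - 4 = 12.4497
Step 2: Evaluate g(x).
g(2.5083) = 5*2.5083 - 4 = 8.5415
Step 3: Compute Lagrangian.
L = 12.4497 + 14*8.5415 = 132.0307


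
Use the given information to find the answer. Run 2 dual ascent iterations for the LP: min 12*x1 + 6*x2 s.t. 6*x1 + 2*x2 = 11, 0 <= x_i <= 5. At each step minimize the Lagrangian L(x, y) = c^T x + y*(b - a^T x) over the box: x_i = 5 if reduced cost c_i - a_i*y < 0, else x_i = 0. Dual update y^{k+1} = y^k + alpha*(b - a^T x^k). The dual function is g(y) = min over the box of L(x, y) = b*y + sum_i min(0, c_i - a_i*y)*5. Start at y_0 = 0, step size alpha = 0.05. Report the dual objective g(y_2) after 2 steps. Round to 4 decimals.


Dual ascent for LP: min 12*x1 + 6*x2, 6*x1 + 2*x2 = 11, 0 <= x_i <= 5
Step 1: y^k = 0.0, reduced costs: (12.0, 6.0)
  x^k = (0.0, 0.0), subgradient = b - a^T x = 11.0
  y^{k+1} = 0.0 + 0.05*11.0 = 0.55
Step 2: y^k = 0.55, reduced costs: (8.7, 4.9)
  x^k = (0.0, 0.0), subgradient = b - a^T x = 11.0
  y^{k+1} = 0.55 + 0.05*11.0 = 1.1
Dual objective at y_2 = 1.1: reduced costs (5.4, 3.8), box minimizer x = (0.0, 0.0)
g(y_2) = b*y + (c1 - a1*y)*x1 + (c2 - a2*y)*x2 = 11*1.1 + 5.4*0.0 + 3.8*0.0 = 12.1 + 0.0 + 0.0 = 12.1


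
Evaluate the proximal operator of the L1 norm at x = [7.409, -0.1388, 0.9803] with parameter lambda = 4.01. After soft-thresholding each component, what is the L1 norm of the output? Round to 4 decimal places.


Soft-thresholding with lambda = 4.01:
prox(7.409) = sign(7.409)*max(|7.409| - 4.01, 0) = 3.399
prox(-0.1388) = sign(-0.1388)*max(|-0.1388| - 4.01, 0) = 0.0
prox(0.9803) = sign(0.9803)*max(|0.9803| - 4.01, 0) = 0.0
prox(x) = [3.399, 0.0, 0.0]
||prox(x)||_1 = 3.399 + 0.0 + 0.0 = 3.399


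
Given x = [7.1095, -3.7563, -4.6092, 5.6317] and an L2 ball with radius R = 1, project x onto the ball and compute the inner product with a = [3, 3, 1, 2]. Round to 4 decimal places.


Step 1: Compute ||x|| (intermediates to 6 decimals).
||x|| = sqrt(7.1095^2 + (-3.7563)^2 + (-4.6092)^2 + 5.6317^2) = 10.84507
Step 2: Project.
Since ||x|| > R, scale = R/||x|| = 1/10.84507 = 0.092208, proj(x) = scale * x
proj(x) = [0.655553, -0.346361, -0.425005, 0.519288]
Step 3: Dot product.
a^T * proj(x) = 3*0.655553 + 3*(-0.346361) + 1*(-0.425005) + 2*0.519288 = 1.5411


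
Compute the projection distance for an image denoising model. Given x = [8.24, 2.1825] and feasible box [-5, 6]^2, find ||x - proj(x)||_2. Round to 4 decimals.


Project each component onto [-5, 6].
clip(8.24) = 6.0, clip(2.1825) = 2.1825
Projection = [6.0, 2.1825]
Squared diffs: [5.0176, 0.0]
Distance = sqrt(5.0176) = 2.24


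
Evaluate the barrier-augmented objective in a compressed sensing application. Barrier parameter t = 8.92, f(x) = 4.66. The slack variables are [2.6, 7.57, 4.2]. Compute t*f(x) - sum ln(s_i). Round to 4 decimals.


Step 1: Compute log-barrier.
ln values: [0.9555, 2.0242, 1.4351]
phi = -(0.9555 + 2.0242 + 1.4351) = -4.4148
Step 2: Compute augmented objective.
t*f(x) = 8.92*4.66 = 41.5672
Total = 41.5672 - 4.4148 = 37.1524


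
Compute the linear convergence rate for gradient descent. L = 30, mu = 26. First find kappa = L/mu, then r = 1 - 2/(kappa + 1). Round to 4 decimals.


Step 1: Compute the condition number.
kappa = L/mu = 30/26 = 1.1538
Step 2: Compute the convergence rate.
r = 1 - 2/(kappa + 1) = 1 - 2*mu/(L + mu) = (L - mu)/(L + mu) = 4/56 = 0.0714


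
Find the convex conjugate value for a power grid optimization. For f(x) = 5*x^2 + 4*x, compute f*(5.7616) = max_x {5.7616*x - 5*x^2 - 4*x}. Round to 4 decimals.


f*(y) = sup_x {y*x - a*x^2 - b*x} = sup_x {(y-b)*x - a*x^2}
FOC: (y - b) - 2a*x = 0 => x* = (y - b)/(2a)
x* = (5.7616 - 4)/(2*5) = 0.1762
f*(5.7616) = (y-b)^2/(4a) = (5.7616 - 4)^2/(4*5)
= 3.1032/20 = 0.1552


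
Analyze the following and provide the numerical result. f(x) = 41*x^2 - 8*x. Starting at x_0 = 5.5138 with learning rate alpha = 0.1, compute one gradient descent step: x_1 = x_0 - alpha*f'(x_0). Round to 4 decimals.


We compute the gradient at x_0 and apply the update.
f'(x) = 82*x - 8
f'(5.5138) = 82*5.5138 - 8 = 444.1316
x_1 = 5.5138 - 0.1*444.1316 = -38.8994


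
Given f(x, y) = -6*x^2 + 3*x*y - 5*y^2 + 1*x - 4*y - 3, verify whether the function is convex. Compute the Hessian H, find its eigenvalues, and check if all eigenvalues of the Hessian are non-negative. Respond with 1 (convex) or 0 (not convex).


The Hessian of f(x,y) = -6*x^2 + 3*x*y - 5*y^2 + 1*x - 4*y - 3 is:
H = [[-12, 3], [3, -10]]
Trace = -12 - 10 = -22
Determinant = -12*-10 - (3)^2 = 111
Discriminant = (-22)^2 - 4*111 = 40.0
Eigenvalues: lambda_1 = -14.1623, lambda_2 = -7.8377
The function is not convex.

0


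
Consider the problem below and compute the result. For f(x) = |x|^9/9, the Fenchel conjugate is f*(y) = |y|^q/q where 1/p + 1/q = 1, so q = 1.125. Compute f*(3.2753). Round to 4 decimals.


The conjugate exponent q satisfies 1/p + 1/q = 1.
p = 9, so q = 9/(9 - 1) = 1.125
|y|^q = 3.2753^1.125 = 3.7989
f*(3.2753) = 3.7989 / 1.125 = 3.3768


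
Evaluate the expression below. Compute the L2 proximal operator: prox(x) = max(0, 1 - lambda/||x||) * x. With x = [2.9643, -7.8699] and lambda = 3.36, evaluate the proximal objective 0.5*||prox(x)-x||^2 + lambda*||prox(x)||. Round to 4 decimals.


Step 1: Compute ||x||.
||x|| = 8.4097
Step 2: Compute scaling factor.
scale = max(0, 1 - 3.36/8.4097) = 0.6005
Step 3: prox(x) = [1.7799, -4.7256]
||prox(x)|| = 5.0497
Step 4: Proximal objective.
0.5*||prox-x||^2 = 5.6448
lambda*||prox|| = 16.967
Total = 22.6117


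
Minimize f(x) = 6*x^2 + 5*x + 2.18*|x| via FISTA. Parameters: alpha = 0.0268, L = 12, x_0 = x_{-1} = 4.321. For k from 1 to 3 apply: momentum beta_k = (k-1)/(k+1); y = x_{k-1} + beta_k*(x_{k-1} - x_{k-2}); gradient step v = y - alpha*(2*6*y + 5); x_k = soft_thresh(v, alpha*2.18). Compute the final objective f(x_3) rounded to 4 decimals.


FISTA on f(x) = 6*x^2 + 5*x + 2.18*|x|
L = 12, alpha = 0.0268
Iteration 1: beta = 0.0, y = 4.321 + 0.0*(4.321 - 4.321) = 4.321
  grad(y) = 56.852, v = y - alpha*grad = 2.7974
  prox(v) = soft_thresh(2.7974, 0.0584) = 2.7389
Iteration 2: beta = 0.3333, y = 2.7389 + 0.3333*(2.7389 - 4.321) = 2.2116
  grad(y) = 31.5391, v = y - alpha*grad = 1.3663
  prox(v) = soft_thresh(1.3663, 0.0584) = 1.3079
Iteration 3: beta = 0.5, y = 1.3079 + 0.5*(1.3079 - 2.7389) = 0.5924
  grad(y) = 12.1089, v = y - alpha*grad = 0.2679
  prox(v) = soft_thresh(0.2679, 0.0584) = 0.2095
f(x_3) = 6*0.2095^2 + 5*0.2095 + 2.18*|0.2095| = 1.7672


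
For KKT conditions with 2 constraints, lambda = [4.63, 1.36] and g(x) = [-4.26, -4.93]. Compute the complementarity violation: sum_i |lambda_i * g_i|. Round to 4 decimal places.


KKT complementary slackness check:
lambda_1 * g_1 = 4.63 * -4.26 = -19.7238
lambda_2 * g_2 = 1.36 * -4.93 = -6.7048
Total violation = 19.7238 + 6.7048 = 26.4286


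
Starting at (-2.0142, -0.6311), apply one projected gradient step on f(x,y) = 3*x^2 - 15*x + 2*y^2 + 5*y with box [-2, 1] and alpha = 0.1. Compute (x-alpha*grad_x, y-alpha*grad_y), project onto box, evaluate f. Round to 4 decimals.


Step 1: Compute gradient at (-2.0142, -0.6311).
grad_x = 2*3*-2.0142 - 15 = -27.0852
grad_y = 2*2*-0.6311 + 5 = 2.4756
Step 2: Gradient step.
x_raw = -2.0142 - 0.1*-27.0852 = 0.6943
y_raw = -0.6311 - 0.1*2.4756 = -0.8787
Step 3: Project onto [-2, 1].
x_proj = clip(0.6943) = 0.6943
y_proj = clip(-0.8787) = -0.8787
Step 4: Evaluate f.
f(0.6943, -0.8787) = -11.8178


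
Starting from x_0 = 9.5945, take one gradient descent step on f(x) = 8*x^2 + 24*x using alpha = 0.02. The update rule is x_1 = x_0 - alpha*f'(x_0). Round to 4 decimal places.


We compute the gradient at x_0 and apply the update.
f'(x) = 16*x + 24
f'(9.5945) = 16*9.5945 + 24 = 177.512
x_1 = 9.5945 - 0.02*177.512 = 6.0443


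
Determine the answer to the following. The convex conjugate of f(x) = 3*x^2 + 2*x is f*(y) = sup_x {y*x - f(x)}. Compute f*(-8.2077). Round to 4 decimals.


f*(y) = sup_x {y*x - a*x^2 - b*x} = sup_x {(y-b)*x - a*x^2}
FOC: (y - b) - 2a*x = 0 => x* = (y - b)/(2a)
x* = (-8.2077 - 2)/(2*3) = -1.7013
f*(-8.2077) = (y-b)^2/(4a) = (-8.2077 - 2)^2/(4*3)
= 104.1971/12 = 8.6831


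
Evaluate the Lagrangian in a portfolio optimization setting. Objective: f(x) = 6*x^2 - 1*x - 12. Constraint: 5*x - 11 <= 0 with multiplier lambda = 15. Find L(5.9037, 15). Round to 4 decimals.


Step 1: Evaluate f(x).
f(5.9037) = 6*5.9037^2 - 1*5.9037 - 12 = 191.2183
Step 2: Evaluate g(x).
g(5.9037) = 5*5.9037 - 11 = 18.5185
Step 3: Compute Lagrangian.
L = 191.2183 + 15*18.5185 = 468.9958


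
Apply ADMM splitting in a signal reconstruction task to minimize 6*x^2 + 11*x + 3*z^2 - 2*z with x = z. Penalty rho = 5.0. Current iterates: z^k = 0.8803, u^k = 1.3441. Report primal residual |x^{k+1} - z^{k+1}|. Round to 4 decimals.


ADMM iteration with rho = 5.0, z^k = 0.8803, u^k = 1.3441
Step 1: x-update.
Minimize 6*x^2 + 11*x + (5.0/2)*(x - 0.8803 + 1.3441)^2
FOC: (2*6 + 5.0)*x = -11 + 5.0*(0.8803 - 1.3441)
x^{k+1} = -0.7835
Step 2: z-update.
Minimize 3*z^2 - 2*z + (5.0/2)*(-0.7835 - z + 1.3441)^2
FOC: (2*3 + 5.0)*z = 2 + 5.0*(-0.7835 + 1.3441)
z^{k+1} = 0.4366
Step 3: u-update.
u^{k+1} = 1.3441 - 0.7835 - 0.4366 = 0.124
Step 4: Primal residual = |-0.7835 - 0.4366| = 1.2201


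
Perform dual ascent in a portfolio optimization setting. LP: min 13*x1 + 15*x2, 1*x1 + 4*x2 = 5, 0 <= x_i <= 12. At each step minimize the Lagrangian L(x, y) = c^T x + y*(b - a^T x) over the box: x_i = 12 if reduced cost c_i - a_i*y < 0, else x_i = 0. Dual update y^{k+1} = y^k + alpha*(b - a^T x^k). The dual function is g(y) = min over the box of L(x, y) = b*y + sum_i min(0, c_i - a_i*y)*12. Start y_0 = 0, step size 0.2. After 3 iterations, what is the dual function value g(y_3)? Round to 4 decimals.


Dual ascent for LP: min 13*x1 + 15*x2, 1*x1 + 4*x2 = 5, 0 <= x_i <= 12
Step 1: y^k = 0.0, reduced costs: (13.0, 15.0)
  x^k = (0.0, 0.0), subgradient = b - a^T x = 5.0
  y^{k+1} = 0.0 + 0.2*5.0 = 1.0
Step 2: y^k = 1.0, reduced costs: (12.0, 11.0)
  x^k = (0.0, 0.0), subgradient = b - a^T x = 5.0
  y^{k+1} = 1.0 + 0.2*5.0 = 2.0
Step 3: y^k = 2.0, reduced costs: (11.0, 7.0)
  x^k = (0.0, 0.0), subgradient = b - a^T x = 5.0
  y^{k+1} = 2.0 + 0.2*5.0 = 3.0
Dual objective at y_3 = 3.0: reduced costs (10.0, 3.0), box minimizer x = (0.0, 0.0)
g(y_3) = b*y + (c1 - a1*y)*x1 + (c2 - a2*y)*x2 = 5*3.0 + 10.0*0.0 + 3.0*0.0 = 15.0 + 0.0 + 0.0 = 15.0


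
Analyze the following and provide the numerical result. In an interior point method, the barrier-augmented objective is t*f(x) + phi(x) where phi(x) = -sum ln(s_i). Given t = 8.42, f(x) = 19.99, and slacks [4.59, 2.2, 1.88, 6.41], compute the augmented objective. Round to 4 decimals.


Step 1: Compute log-barrier.
ln values: [1.5239, 0.7885, 0.6313, 1.8579]
phi = -(1.5239 + 0.7885 + 0.6313 + 1.8579) = -4.8015
Step 2: Compute augmented objective.
t*f(x) = 8.42*19.99 = 168.3158
Total = 168.3158 - 4.8015 = 163.5143


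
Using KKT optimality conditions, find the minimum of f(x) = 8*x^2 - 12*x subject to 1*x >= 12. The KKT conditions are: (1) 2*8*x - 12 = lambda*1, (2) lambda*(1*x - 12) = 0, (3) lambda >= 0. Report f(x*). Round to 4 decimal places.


Step 1: Try lambda = 0 (constraint inactive).
x_unc = 12/(2*8) = 0.75
Check: 1*0.75 = 0.75 < 12 -- violated!
Step 2: Constraint must be active: 1*x = 12
x* = 12/1 = 12.0
lambda = (2*8*12.0 - 12)/1 = 180.0
Step 3: Compute optimal value.
f(x*) = 8*12.0^2 - 12*12.0 = 1008.0


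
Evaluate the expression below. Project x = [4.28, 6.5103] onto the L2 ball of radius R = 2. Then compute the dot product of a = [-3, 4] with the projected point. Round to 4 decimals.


Step 1: Compute ||x|| (intermediates to 6 decimals).
||x|| = sqrt(4.28^2 + 6.5103^2) = 7.791175
Step 2: Project.
Since ||x|| > R, scale = R/||x|| = 2/7.791175 = 0.256701, proj(x) = scale * x
proj(x) = [1.09868, 1.671201]
Step 3: Dot product.
a^T * proj(x) = -3*1.09868 + 4*1.671201 = 3.3888


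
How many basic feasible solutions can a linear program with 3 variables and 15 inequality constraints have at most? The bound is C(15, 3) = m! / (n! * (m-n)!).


Each vertex corresponds to some choice of n active constraints out of m, so the number of vertices is at most C(m, n) = m! / (n!(m-n)!).
m = 15, n = 3
Numerator: 15 * 14 * 13
Denominator: 3! = 6
C(15, 3) = 455


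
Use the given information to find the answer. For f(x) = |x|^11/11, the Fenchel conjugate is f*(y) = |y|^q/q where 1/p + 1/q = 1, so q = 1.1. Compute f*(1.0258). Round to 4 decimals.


The conjugate exponent q satisfies 1/p + 1/q = 1.
p = 11, so q = 11/(11 - 1) = 1.1
|y|^q = 1.0258^1.1 = 1.0284
f*(1.0258) = 1.0284 / 1.1 = 0.9349


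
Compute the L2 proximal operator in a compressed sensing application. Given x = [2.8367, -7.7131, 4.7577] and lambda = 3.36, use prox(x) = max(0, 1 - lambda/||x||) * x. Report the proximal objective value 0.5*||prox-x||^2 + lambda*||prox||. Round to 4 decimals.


Step 1: Compute ||x||.
||x|| = 9.496
Step 2: Compute scaling factor.
scale = max(0, 1 - 3.36/9.496) = 0.6462
Step 3: prox(x) = [1.833, -4.984, 3.0743]
||prox(x)|| = 6.136
Step 4: Proximal objective.
0.5*||prox-x||^2 = 5.6448
lambda*||prox|| = 20.617
Total = 26.2618


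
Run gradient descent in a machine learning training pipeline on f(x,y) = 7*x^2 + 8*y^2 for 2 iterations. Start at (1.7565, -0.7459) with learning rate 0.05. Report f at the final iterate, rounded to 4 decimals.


Gradient descent on f(x,y) = 7*x^2 + 8*y^2.
Starting point: (1.7565, -0.7459), alpha = 0.05
Step 1: grad_x = 2*7*1.7565 = 24.591, grad_y = 2*8*-0.7459 = -11.9344
  x_1 = 1.7565 - 0.05*24.591 = 0.527
  y_1 = -0.7459 - 0.05*-11.9344 = -0.1492
Step 2: grad_x = 2*7*0.527 = 7.3773, grad_y = 2*8*-0.1492 = -2.3869
  x_2 = 0.527 - 0.05*7.3773 = 0.1581
  y_2 = -0.1492 - 0.05*-2.3869 = -0.0298
f(0.1581, -0.0298) = 7*0.1581^2 + 8*(-0.0298)^2 = 0.1821


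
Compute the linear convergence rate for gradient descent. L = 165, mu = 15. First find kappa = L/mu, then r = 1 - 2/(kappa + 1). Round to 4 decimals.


Step 1: Compute the condition number.
kappa = L/mu = 165/15 = 11.0
Step 2: Compute the convergence rate.
r = 1 - 2/(kappa + 1) = 1 - 2*mu/(L + mu) = (L - mu)/(L + mu) = 150/180 = 0.8333


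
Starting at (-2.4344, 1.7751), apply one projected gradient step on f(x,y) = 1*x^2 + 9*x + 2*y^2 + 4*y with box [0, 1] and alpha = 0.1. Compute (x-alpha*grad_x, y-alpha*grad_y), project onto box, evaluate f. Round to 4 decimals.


Step 1: Compute gradient at (-2.4344, 1.7751).
grad_x = 2*1*-2.4344 + 9 = 4.1312
grad_y = 2*2*1.7751 + 4 = 11.1004
Step 2: Gradient step.
x_raw = -2.4344 - 0.1*4.1312 = -2.8475
y_raw = 1.7751 - 0.1*11.1004 = 0.6651
Step 3: Project onto [0, 1].
x_proj = clip(-2.8475) = 0.0
y_proj = clip(0.6651) = 0.6651
Step 4: Evaluate f.
f(0.0, 0.6651) = 3.5448


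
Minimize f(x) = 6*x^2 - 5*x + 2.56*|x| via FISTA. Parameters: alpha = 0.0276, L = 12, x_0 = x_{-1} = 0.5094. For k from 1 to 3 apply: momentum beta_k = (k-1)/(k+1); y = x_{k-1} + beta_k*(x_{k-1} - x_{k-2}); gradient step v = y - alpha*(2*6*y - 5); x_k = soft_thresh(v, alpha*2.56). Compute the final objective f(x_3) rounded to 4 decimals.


FISTA on f(x) = 6*x^2 - 5*x + 2.56*|x|
L = 12, alpha = 0.0276
Iteration 1: beta = 0.0, y = 0.5094 + 0.0*(0.5094 - 0.5094) = 0.5094
  grad(y) = 1.1128, v = y - alpha*grad = 0.4787
  prox(v) = soft_thresh(0.4787, 0.0707) = 0.408
Iteration 2: beta = 0.3333, y = 0.408 + 0.3333*(0.408 - 0.5094) = 0.3742
  grad(y) = -0.5091, v = y - alpha*grad = 0.3883
  prox(v) = soft_thresh(0.3883, 0.0707) = 0.3176
Iteration 3: beta = 0.5, y = 0.3176 + 0.5*(0.3176 - 0.408) = 0.2724
  grad(y) = -1.7307, v = y - alpha*grad = 0.3202
  prox(v) = soft_thresh(0.3202, 0.0707) = 0.2496
f(x_3) = 6*0.2496^2 - 5*0.2496 + 2.56*|0.2496| = -0.2353


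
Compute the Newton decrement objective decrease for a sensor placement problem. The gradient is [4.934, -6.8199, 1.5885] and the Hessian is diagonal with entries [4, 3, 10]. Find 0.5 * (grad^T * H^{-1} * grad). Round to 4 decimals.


Step 1: H is diagonal, so H^(-1) * g = [1.2335, -2.2733, 0.1589].
Step 2: g^T H^(-1) g = sum_i g_i^2 / H_ii
  = (4.934)^2/4 + (-6.8199)^2/3 + (1.5885)^2/10
  = 6.0861 + 15.5037 + 0.2523 = 21.8421
Step 3: Objective decrease = 0.5 * g^T H^(-1) g = 10.9211


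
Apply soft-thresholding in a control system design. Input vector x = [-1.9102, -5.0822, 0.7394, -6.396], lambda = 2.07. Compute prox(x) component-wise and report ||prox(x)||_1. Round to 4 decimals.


Soft-thresholding with lambda = 2.07:
prox(-1.9102) = sign(-1.9102)*max(|-1.9102| - 2.07, 0) = 0.0
prox(-5.0822) = sign(-5.0822)*max(|-5.0822| - 2.07, 0) = -3.0122
prox(0.7394) = sign(0.7394)*max(|0.7394| - 2.07, 0) = 0.0
prox(-6.396) = sign(-6.396)*max(|-6.396| - 2.07, 0) = -4.326
prox(x) = [0.0, -3.0122, 0.0, -4.326]
||prox(x)||_1 = 0.0 + 3.0122 + 0.0 + 4.326 = 7.3382


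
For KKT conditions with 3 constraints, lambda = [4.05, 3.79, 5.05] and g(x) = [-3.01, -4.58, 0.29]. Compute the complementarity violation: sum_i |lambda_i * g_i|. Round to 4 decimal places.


KKT complementary slackness check:
lambda_1 * g_1 = 4.05 * -3.01 = -12.1905
lambda_2 * g_2 = 3.79 * -4.58 = -17.3582
lambda_3 * g_3 = 5.05 * 0.29 = 1.4645
Total violation = 12.1905 + 17.3582 + 1.4645 = 31.0132


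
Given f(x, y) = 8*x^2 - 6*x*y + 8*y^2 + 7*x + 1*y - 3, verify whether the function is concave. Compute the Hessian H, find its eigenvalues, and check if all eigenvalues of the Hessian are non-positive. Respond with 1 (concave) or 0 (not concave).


The Hessian of f(x,y) = 8*x^2 - 6*x*y + 8*y^2 + 7*x + 1*y - 3 is:
H = [[16, -6], [-6, 16]]
Trace = 16 + 16 = 32
Determinant = 16*16 - (-6)^2 = 220
Discriminant = (32)^2 - 4*220 = 144.0
Eigenvalues: lambda_1 = 10.0, lambda_2 = 22.0
The function is not concave.

0


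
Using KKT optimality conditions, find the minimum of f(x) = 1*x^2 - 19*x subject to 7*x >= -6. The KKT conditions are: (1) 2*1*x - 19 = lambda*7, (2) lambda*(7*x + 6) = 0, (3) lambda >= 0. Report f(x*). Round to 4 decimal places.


Step 1: Try lambda = 0 (constraint inactive).
Stationarity: 2*1*x - 19 = 0
x* = 19/(2*1) = 9.5
Check constraint: 7*9.5 = 66.5 >= -6 -- satisfied.
Step 2: Compute optimal value.
f(x*) = 1*9.5^2 - 19*9.5 = -90.25


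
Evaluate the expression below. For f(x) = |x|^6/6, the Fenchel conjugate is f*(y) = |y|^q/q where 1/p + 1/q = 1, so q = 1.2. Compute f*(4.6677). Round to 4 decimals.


The conjugate exponent q satisfies 1/p + 1/q = 1.
p = 6, so q = 6/(6 - 1) = 1.2
|y|^q = 4.6677^1.2 = 6.3522
f*(4.6677) = 6.3522 / 1.2 = 5.2935


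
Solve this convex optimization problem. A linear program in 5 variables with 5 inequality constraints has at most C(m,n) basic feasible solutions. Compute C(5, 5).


Each vertex corresponds to some choice of n active constraints out of m, so the number of vertices is at most C(m, n) = m! / (n!(m-n)!).
m = 5, n = 5
Numerator: 5 * 4 * 3 * 2 * 1
Denominator: 5! = 120
C(5, 5) = 1


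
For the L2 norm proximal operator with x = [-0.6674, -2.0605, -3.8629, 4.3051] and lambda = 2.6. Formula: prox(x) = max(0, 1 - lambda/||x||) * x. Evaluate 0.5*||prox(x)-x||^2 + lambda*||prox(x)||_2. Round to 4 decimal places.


Step 1: Compute ||x||.
||x|| = 6.1763
Step 2: Compute scaling factor.
scale = max(0, 1 - 2.6/6.1763) = 0.579
Step 3: prox(x) = [-0.3864, -1.1931, -2.2368, 2.4928]
||prox(x)|| = 3.5763
Step 4: Proximal objective.
0.5*||prox-x||^2 = 3.38
lambda*||prox|| = 9.2984
Total = 12.6784


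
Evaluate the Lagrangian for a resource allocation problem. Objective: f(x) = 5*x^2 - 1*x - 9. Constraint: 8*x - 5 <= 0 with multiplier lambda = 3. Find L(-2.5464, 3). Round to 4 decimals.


Step 1: Evaluate f(x).
f(-2.5464) = 5*(-2.5464)^2 - 1*(-2.5464) - 9 = 25.9672
Step 2: Evaluate g(x).
g(-2.5464) = 8*-2.5464 - 5 = -25.3712
Step 3: Compute Lagrangian.
L = 25.9672 + 3*-25.3712 = -50.1464


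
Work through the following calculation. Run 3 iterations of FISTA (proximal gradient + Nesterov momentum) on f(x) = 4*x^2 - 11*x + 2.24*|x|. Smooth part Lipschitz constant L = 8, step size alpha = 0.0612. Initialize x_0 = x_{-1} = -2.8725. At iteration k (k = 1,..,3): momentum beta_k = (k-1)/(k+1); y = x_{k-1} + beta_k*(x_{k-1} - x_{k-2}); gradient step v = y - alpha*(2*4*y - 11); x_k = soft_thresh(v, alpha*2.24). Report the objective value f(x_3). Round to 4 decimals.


FISTA on f(x) = 4*x^2 - 11*x + 2.24*|x|
L = 8, alpha = 0.0612
Iteration 1: beta = 0.0, y = -2.8725 + 0.0*(-2.8725 + 2.8725) = -2.8725
  grad(y) = -33.98, v = y - alpha*grad = -0.7929
  prox(v) = soft_thresh(-0.7929, 0.1371) = -0.6558
Iteration 2: beta = 0.3333, y = -0.6558 + 0.3333*(-0.6558 + 2.8725) = 0.0831
  grad(y) = -10.3356, v = y - alpha*grad = 0.7156
  prox(v) = soft_thresh(0.7156, 0.1371) = 0.5785
Iteration 3: beta = 0.5, y = 0.5785 + 0.5*(0.5785 + 0.6558) = 1.1957
  grad(y) = -1.4346, v = y - alpha*grad = 1.2835
  prox(v) = soft_thresh(1.2835, 0.1371) = 1.1464
f(x_3) = 4*1.1464^2 - 11*1.1464 + 2.24*|1.1464| = -4.7855


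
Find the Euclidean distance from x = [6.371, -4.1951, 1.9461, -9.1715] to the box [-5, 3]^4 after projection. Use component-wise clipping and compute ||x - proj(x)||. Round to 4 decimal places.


Project each component onto [-5, 3].
clip(6.371) = 3.0, clip(-4.1951) = -4.1951, clip(1.9461) = 1.9461, clip(-9.1715) = -5.0
Projection = [3.0, -4.1951, 1.9461, -5.0]
Squared diffs: [11.3636, 0.0, 0.0, 17.4014]
Distance = sqrt(28.765) = 5.3633


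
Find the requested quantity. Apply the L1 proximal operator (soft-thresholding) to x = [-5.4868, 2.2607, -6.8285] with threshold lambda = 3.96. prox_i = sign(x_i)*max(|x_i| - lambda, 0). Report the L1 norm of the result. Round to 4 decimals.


Soft-thresholding with lambda = 3.96:
prox(-5.4868) = sign(-5.4868)*max(|-5.4868| - 3.96, 0) = -1.5268
prox(2.2607) = sign(2.2607)*max(|2.2607| - 3.96, 0) = 0.0
prox(-6.8285) = sign(-6.8285)*max(|-6.8285| - 3.96, 0) = -2.8685
prox(x) = [-1.5268, 0.0, -2.8685]
||prox(x)||_1 = 1.5268 + 0.0 + 2.8685 = 4.3953


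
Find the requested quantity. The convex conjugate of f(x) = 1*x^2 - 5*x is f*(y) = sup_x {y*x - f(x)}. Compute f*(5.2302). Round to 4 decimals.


f*(y) = sup_x {y*x - a*x^2 - b*x} = sup_x {(y-b)*x - a*x^2}
FOC: (y - b) - 2a*x = 0 => x* = (y - b)/(2a)
x* = (5.2302 + 5)/(2*1) = 5.1151
f*(5.2302) = (y-b)^2/(4a) = (5.2302 + 5)^2/(4*1)
= 104.657/4 = 26.1642


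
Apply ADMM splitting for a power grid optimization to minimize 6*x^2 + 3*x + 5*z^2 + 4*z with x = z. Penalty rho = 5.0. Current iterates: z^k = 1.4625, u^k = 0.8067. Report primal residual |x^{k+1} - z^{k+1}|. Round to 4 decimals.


ADMM iteration with rho = 5.0, z^k = 1.4625, u^k = 0.8067
Step 1: x-update.
Minimize 6*x^2 + 3*x + (5.0/2)*(x - 1.4625 + 0.8067)^2
FOC: (2*6 + 5.0)*x = -3 + 5.0*(1.4625 - 0.8067)
x^{k+1} = 0.0164
Step 2: z-update.
Minimize 5*z^2 + 4*z + (5.0/2)*(0.0164 - z + 0.8067)^2
FOC: (2*5 + 5.0)*z = -4 + 5.0*(0.0164 + 0.8067)
z^{k+1} = 0.0077
Step 3: u-update.
u^{k+1} = 0.8067 + 0.0164 - 0.0077 = 0.8154
Step 4: Primal residual = |0.0164 - 0.0077| = 0.0087


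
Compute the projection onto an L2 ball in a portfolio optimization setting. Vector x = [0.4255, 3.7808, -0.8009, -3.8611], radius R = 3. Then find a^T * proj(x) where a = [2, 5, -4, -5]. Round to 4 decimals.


Step 1: Compute ||x|| (intermediates to 6 decimals).
||x|| = sqrt(0.4255^2 + 3.7808^2 + (-0.8009)^2 + (-3.8611)^2) = 5.47951
Step 2: Project.
Since ||x|| > R, scale = R/||x|| = 3/5.47951 = 0.547494, proj(x) = scale * x
proj(x) = [0.232959, 2.069965, -0.438488, -2.113929]
Step 3: Dot product.
a^T * proj(x) = 2*0.232959 + 5*2.069965 - 4*(-0.438488) - 5*(-2.113929) = 23.1393


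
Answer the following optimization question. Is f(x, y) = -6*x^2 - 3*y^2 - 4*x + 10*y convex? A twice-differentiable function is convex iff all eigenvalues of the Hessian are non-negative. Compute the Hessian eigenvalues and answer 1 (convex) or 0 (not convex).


The Hessian of f(x,y) = -6*x^2 - 3*y^2 - 4*x + 10*y is:
H = [[-12, 0], [0, -6]]
Trace = -12 - 6 = -18
Determinant = -12*-6 - (0)^2 = 72
Discriminant = (-18)^2 - 4*72 = 36.0
Eigenvalues: lambda_1 = -12.0, lambda_2 = -6.0
The function is not convex.

0


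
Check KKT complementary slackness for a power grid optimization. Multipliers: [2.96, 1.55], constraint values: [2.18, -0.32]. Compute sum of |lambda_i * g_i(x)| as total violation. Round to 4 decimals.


KKT complementary slackness check:
lambda_1 * g_1 = 2.96 * 2.18 = 6.4528
lambda_2 * g_2 = 1.55 * -0.32 = -0.496
Total violation = 6.4528 + 0.496 = 6.9488


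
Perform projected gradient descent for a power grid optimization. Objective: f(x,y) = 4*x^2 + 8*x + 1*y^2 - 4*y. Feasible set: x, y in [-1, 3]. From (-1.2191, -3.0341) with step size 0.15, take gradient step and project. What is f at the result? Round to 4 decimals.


Step 1: Compute gradient at (-1.2191, -3.0341).
grad_x = 2*4*-1.2191 + 8 = -1.7528
grad_y = 2*1*-3.0341 - 4 = -10.0682
Step 2: Gradient step.
x_raw = -1.2191 - 0.15*-1.7528 = -0.9562
y_raw = -3.0341 - 0.15*-10.0682 = -1.5239
Step 3: Project onto [-1, 3].
x_proj = clip(-0.9562) = -0.9562
y_proj = clip(-1.5239) = -1.0
Step 4: Evaluate f.
f(-0.9562, -1.0) = 1.0077


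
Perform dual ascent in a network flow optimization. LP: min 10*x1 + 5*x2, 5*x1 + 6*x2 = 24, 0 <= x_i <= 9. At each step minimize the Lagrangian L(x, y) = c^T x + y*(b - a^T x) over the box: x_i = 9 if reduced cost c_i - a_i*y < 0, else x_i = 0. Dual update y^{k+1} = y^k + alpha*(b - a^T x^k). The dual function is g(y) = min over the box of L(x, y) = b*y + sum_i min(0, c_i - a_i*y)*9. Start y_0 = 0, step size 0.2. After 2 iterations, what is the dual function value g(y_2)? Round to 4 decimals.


Dual ascent for LP: min 10*x1 + 5*x2, 5*x1 + 6*x2 = 24, 0 <= x_i <= 9
Step 1: y^k = 0.0, reduced costs: (10.0, 5.0)
  x^k = (0.0, 0.0), subgradient = b - a^T x = 24.0
  y^{k+1} = 0.0 + 0.2*24.0 = 4.8
Step 2: y^k = 4.8, reduced costs: (-14.0, -23.8)
  x^k = (9.0, 9.0), subgradient = b - a^T x = -75.0
  y^{k+1} = 4.8 + 0.2*-75.0 = -10.2
Dual objective at y_2 = -10.2: reduced costs (61.0, 66.2), box minimizer x = (0.0, 0.0)
g(y_2) = b*y + (c1 - a1*y)*x1 + (c2 - a2*y)*x2 = 24*(-10.2) + 61.0*0.0 + 66.2*0.0 = -244.8 + 0.0 + 0.0 = -244.8


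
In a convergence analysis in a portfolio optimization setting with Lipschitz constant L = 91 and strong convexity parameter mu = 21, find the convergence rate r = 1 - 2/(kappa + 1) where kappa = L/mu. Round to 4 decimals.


Step 1: Compute the condition number.
kappa = L/mu = 91/21 = 4.3333
Step 2: Compute the convergence rate.
r = 1 - 2/(kappa + 1) = 1 - 2*mu/(L + mu) = (L - mu)/(L + mu) = 70/112 = 0.625
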